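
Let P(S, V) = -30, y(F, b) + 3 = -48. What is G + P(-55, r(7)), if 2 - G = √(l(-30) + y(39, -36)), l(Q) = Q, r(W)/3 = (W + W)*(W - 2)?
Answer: -28 - 9*I ≈ -28.0 - 9.0*I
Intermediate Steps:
r(W) = 6*W*(-2 + W) (r(W) = 3*((W + W)*(W - 2)) = 3*((2*W)*(-2 + W)) = 3*(2*W*(-2 + W)) = 6*W*(-2 + W))
y(F, b) = -51 (y(F, b) = -3 - 48 = -51)
G = 2 - 9*I (G = 2 - √(-30 - 51) = 2 - √(-81) = 2 - 9*I ≈ 2.0 - 9.0*I)
G + P(-55, r(7)) = (2 - 9*I) - 30 = -28 - 9*I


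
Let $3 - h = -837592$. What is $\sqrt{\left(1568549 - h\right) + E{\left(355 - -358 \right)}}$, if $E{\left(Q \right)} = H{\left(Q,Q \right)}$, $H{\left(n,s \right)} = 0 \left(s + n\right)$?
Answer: $\sqrt{730954} \approx 854.96$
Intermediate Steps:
$h = 837595$ ($h = 3 - -837592 = 3 + 837592 = 837595$)
$H{\left(n,s \right)} = 0$ ($H{\left(n,s \right)} = 0 \left(n + s\right) = 0$)
$E{\left(Q \right)} = 0$
$\sqrt{\left(1568549 - h\right) + E{\left(355 - -358 \right)}} = \sqrt{\left(1568549 - 837595\right) + 0} = \sqrt{730954 + 0} = \sqrt{730954}$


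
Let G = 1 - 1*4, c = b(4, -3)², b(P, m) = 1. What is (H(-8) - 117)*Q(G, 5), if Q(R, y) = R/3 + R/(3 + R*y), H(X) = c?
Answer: 87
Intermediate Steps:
c = 1 (c = 1² = 1)
G = -3 (G = 1 - 4 = -3)
H(X) = 1
Q(R, y) = R/3 + R/(3 + R*y) (Q(R, y) = R*(⅓) + R/(3 + R*y) = R/3 + R/(3 + R*y))
(H(-8) - 117)*Q(G, 5) = (1 - 117)*((⅓)*(-3)*(6 - 3*5)/(3 - 3*5)) = -116*(-3)*(6 - 15)/(3*(3 - 15)) = -116*(-3)*(-9)/(3*(-12)) = -116*(-3)*(-1)*(-9)/(3*12) = -116*(-¾) = 87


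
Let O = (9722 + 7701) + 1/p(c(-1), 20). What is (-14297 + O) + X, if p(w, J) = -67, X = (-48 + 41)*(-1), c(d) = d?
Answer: 209910/67 ≈ 3133.0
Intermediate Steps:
X = 7 (X = -7*(-1) = 7)
O = 1167340/67 (O = (9722 + 7701) + 1/(-67) = 17423 - 1/67 = 1167340/67 ≈ 17423.)
(-14297 + O) + X = (-14297 + 1167340/67) + 7 = 209441/67 + 7 = 209910/67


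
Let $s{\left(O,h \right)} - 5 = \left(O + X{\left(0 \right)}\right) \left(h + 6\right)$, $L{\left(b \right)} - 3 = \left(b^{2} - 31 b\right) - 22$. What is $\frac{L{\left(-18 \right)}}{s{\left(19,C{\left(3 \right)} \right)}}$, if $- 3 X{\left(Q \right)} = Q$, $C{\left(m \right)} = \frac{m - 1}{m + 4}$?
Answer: $\frac{6041}{871} \approx 6.9357$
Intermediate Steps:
$C{\left(m \right)} = \frac{-1 + m}{4 + m}$
$X{\left(Q \right)} = - \frac{Q}{3}$
$L{\left(b \right)} = -19 + b^{2} - 31 b$ ($L{\left(b \right)} = 3 - \left(22 - b^{2} + 31 b\right) = -19 + b^{2} - 31 b$)
$s{\left(O,h \right)} = 5 + O \left(6 + h\right)$ ($s{\left(O,h \right)} = 5 + \left(O - 0\right) \left(h + 6\right) = 5 + \left(O + 0\right) \left(6 + h\right) = 5 + O \left(6 + h\right)$)
$\frac{L{\left(-18 \right)}}{s{\left(19,C{\left(3 \right)} \right)}} = \frac{-19 + \left(-18\right)^{2} - -558}{5 + 6 \cdot 19 + 19 \frac{-1 + 3}{4 + 3}} = \frac{-19 + 324 + 558}{5 + 114 + 19 \cdot \frac{1}{7} \cdot 2} = \frac{863}{5 + 114 + 19 \cdot \frac{1}{7} \cdot 2} = \frac{863}{5 + 114 + 19 \cdot \frac{2}{7}} = \frac{863}{5 + 114 + \frac{38}{7}} = \frac{863}{\frac{871}{7}} = 863 \cdot \frac{7}{871} = \frac{6041}{871}$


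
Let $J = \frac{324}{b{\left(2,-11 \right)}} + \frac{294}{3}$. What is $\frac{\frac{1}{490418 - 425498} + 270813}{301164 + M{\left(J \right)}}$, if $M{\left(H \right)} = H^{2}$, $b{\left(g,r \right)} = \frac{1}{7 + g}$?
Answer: $\frac{17581179961}{609297571200} \approx 0.028855$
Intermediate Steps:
$J = 3014$ ($J = \frac{324}{\frac{1}{7 + 2}} + \frac{294}{3} = \frac{324}{\frac{1}{9}} + 294 \cdot \frac{1}{3} = 324 \frac{1}{\frac{1}{9}} + 98 = 324 \cdot 9 + 98 = 2916 + 98 = 3014$)
$\frac{\frac{1}{490418 - 425498} + 270813}{301164 + M{\left(J \right)}} = \frac{\frac{1}{490418 - 425498} + 270813}{301164 + 3014^{2}} = \frac{\frac{1}{64920} + 270813}{301164 + 9084196} = \frac{\frac{1}{64920} + 270813}{9385360} = \frac{17581179961}{64920} \cdot \frac{1}{9385360} = \frac{17581179961}{609297571200}$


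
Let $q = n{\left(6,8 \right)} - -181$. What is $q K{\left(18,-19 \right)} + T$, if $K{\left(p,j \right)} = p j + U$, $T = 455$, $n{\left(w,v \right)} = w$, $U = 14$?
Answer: $-60881$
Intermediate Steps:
$q = 187$ ($q = 6 - -181 = 6 + 181 = 187$)
$K{\left(p,j \right)} = 14 + j p$ ($K{\left(p,j \right)} = p j + 14 = j p + 14 = 14 + j p$)
$q K{\left(18,-19 \right)} + T = 187 \left(14 - 342\right) + 455 = 187 \left(-328\right) + 455 = -61336 + 455 = -60881$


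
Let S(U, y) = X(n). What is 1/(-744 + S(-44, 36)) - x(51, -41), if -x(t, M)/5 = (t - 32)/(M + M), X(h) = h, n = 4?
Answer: -35191/30340 ≈ -1.1599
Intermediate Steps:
S(U, y) = 4
x(t, M) = -5*(-32 + t)/(2*M) (x(t, M) = -5*(t - 32)/(M + M) = -5*(-32 + t)/(2*M))
1/(-744 + S(-44, 36)) - x(51, -41) = 1/(-744 + 4) - 5*(32 - 1*51)/(2*(-41)) = 1/(-740) - 5*(-1)*(32 - 51)/(2*41) = -1/740 - 5*(-1)*(-19)/(2*41) = -1/740 - 1*95/82 = -1/740 - 95/82 = -35191/30340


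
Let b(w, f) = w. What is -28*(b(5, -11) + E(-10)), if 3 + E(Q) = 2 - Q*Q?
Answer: 2688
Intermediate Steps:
E(Q) = -1 - Q**2 (E(Q) = -3 + (2 - Q*Q) = -3 + (2 - Q**2) = -1 - Q**2)
-28*(b(5, -11) + E(-10)) = -28*(5 + (-1 - 1*(-10)**2)) = -28*(5 + (-1 - 1*100)) = -28*(5 + (-1 - 100)) = -28*(5 - 101) = -28*(-96) = 2688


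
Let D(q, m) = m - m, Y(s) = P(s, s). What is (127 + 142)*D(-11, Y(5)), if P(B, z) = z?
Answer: 0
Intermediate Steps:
Y(s) = s
D(q, m) = 0
(127 + 142)*D(-11, Y(5)) = (127 + 142)*0 = 269*0 = 0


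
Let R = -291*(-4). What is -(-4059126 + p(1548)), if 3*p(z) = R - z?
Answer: 4059254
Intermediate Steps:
R = 1164
p(z) = 388 - z/3 (p(z) = (1164 - z)/3 = 388 - z/3)
-(-4059126 + p(1548)) = -(-4059126 + (388 - ⅓*1548)) = -(-4059126 + (388 - 516)) = -(-4059126 - 128) = -1*(-4059254) = 4059254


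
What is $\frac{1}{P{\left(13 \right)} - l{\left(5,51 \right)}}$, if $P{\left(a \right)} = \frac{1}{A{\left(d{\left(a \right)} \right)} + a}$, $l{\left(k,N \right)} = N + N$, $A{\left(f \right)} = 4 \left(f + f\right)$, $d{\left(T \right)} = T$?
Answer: $- \frac{117}{11933} \approx -0.0098047$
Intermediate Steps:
$A{\left(f \right)} = 8 f$ ($A{\left(f \right)} = 4 \cdot 2 f = 8 f$)
$l{\left(k,N \right)} = 2 N$
$P{\left(a \right)} = \frac{1}{9 a}$ ($P{\left(a \right)} = \frac{1}{8 a + a} = \frac{1}{9 a}$)
$\frac{1}{P{\left(13 \right)} - l{\left(5,51 \right)}} = \frac{1}{\frac{1}{9 \cdot 13} - 2 \cdot 51} = \frac{1}{\frac{1}{9} \cdot \frac{1}{13} - 102} = \frac{1}{\frac{1}{117} - 102} = \frac{1}{- \frac{11933}{117}} = - \frac{117}{11933}$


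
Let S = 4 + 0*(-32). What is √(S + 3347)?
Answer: √3351 ≈ 57.888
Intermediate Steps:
S = 4 (S = 4 + 0 = 4)
√(S + 3347) = √(4 + 3347) = √3351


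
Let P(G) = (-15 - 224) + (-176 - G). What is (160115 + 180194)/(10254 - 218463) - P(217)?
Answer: 131247779/208209 ≈ 630.37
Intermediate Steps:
P(G) = -415 - G (P(G) = -239 + (-176 - G) = -415 - G)
(160115 + 180194)/(10254 - 218463) - P(217) = (160115 + 180194)/(10254 - 218463) - (-415 - 1*217) = 340309/(-208209) - (-415 - 217) = 340309*(-1/208209) - 1*(-632) = -340309/208209 + 632 = 131247779/208209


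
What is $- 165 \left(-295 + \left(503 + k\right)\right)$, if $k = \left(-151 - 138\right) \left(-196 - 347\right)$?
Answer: $-25927275$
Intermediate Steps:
$k = 156927$ ($k = \left(-289\right) \left(-543\right) = 156927$)
$- 165 \left(-295 + \left(503 + k\right)\right) = - 165 \left(-295 + \left(503 + 156927\right)\right) = - 165 \left(-295 + 157430\right) = \left(-165\right) 157135 = -25927275$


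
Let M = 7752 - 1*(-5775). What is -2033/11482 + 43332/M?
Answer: 156679211/51772338 ≈ 3.0263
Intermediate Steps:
M = 13527 (M = 7752 + 5775 = 13527)
-2033/11482 + 43332/M = -2033/11482 + 43332/13527 = -2033*1/11482 + 43332*(1/13527) = -2033/11482 + 14444/4509 = 156679211/51772338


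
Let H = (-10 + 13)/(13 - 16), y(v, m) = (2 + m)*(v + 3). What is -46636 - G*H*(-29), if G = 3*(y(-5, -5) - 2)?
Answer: -46984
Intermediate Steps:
y(v, m) = (2 + m)*(3 + v)
H = -1 (H = 3/(-3) = 3*(-⅓) = -1)
G = 12 (G = 3*((6 + 2*(-5) + 3*(-5) - 5*(-5)) - 2) = 3*((6 - 10 - 15 + 25) - 2) = 3*(6 - 2) = 3*4 = 12)
-46636 - G*H*(-29) = -46636 - 12*(-1)*(-29) = -46636 - (-12)*(-29) = -46636 - 1*348 = -46636 - 348 = -46984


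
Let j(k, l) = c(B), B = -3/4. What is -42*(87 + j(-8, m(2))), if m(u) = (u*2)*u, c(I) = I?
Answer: -7245/2 ≈ -3622.5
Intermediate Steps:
B = -¾ (B = -3*¼ = -¾ ≈ -0.75000)
m(u) = 2*u² (m(u) = (2*u)*u = 2*u²)
j(k, l) = -¾
-42*(87 + j(-8, m(2))) = -42*(87 - ¾) = -42*345/4 = -7245/2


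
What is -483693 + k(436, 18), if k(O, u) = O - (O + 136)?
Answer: -483829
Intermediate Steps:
k(O, u) = -136 (k(O, u) = O - (136 + O) = O + (-136 - O) = -136)
-483693 + k(436, 18) = -483693 - 136 = -483829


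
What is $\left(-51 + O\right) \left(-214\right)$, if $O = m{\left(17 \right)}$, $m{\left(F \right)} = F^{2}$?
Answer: $-50932$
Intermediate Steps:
$O = 289$ ($O = 17^{2} = 289$)
$\left(-51 + O\right) \left(-214\right) = \left(-51 + 289\right) \left(-214\right) = 238 \left(-214\right) = -50932$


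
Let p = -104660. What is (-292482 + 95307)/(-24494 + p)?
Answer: 197175/129154 ≈ 1.5267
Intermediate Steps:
(-292482 + 95307)/(-24494 + p) = (-292482 + 95307)/(-24494 - 104660) = -197175/(-129154) = -197175*(-1/129154) = 197175/129154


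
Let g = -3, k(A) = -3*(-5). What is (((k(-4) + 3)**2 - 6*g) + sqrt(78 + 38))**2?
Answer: 117080 + 1368*sqrt(29) ≈ 1.2445e+5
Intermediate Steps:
k(A) = 15
(((k(-4) + 3)**2 - 6*g) + sqrt(78 + 38))**2 = (((15 + 3)**2 - 6*(-3)) + sqrt(78 + 38))**2 = ((18**2 + 18) + sqrt(116))**2 = ((324 + 18) + 2*sqrt(29))**2 = (342 + 2*sqrt(29))**2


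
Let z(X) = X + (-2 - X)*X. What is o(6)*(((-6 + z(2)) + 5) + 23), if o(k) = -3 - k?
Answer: -144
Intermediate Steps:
z(X) = X + X*(-2 - X)
o(6)*(((-6 + z(2)) + 5) + 23) = (-3 - 1*6)*(((-6 - 1*2*(1 + 2)) + 5) + 23) = (-3 - 6)*(((-6 - 1*2*3) + 5) + 23) = -9*(((-6 - 6) + 5) + 23) = -9*((-12 + 5) + 23) = -9*(-7 + 23) = -9*16 = -144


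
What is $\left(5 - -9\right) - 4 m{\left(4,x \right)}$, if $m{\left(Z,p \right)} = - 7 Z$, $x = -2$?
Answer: $126$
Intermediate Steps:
$\left(5 - -9\right) - 4 m{\left(4,x \right)} = \left(5 - -9\right) - 4 \left(\left(-7\right) 4\right) = \left(5 + 9\right) - -112 = 14 + 112 = 126$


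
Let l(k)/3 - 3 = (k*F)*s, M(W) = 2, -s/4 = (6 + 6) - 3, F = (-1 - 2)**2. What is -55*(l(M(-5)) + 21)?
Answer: 105270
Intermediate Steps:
F = 9 (F = (-3)**2 = 9)
s = -36 (s = -4*((6 + 6) - 3) = -4*(12 - 3) = -4*9 = -36)
l(k) = 9 - 972*k (l(k) = 9 + 3*((k*9)*(-36)) = 9 + 3*((9*k)*(-36)) = 9 + 3*(-324*k) = 9 - 972*k)
-55*(l(M(-5)) + 21) = -55*((9 - 972*2) + 21) = -55*((9 - 1944) + 21) = -55*(-1935 + 21) = -55*(-1914) = 105270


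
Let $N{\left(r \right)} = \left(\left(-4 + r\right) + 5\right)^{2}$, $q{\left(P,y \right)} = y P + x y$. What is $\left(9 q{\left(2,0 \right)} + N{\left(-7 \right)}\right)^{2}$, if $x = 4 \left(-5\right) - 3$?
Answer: $1296$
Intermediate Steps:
$x = -23$ ($x = -20 - 3 = -23$)
$q{\left(P,y \right)} = - 23 y + P y$ ($q{\left(P,y \right)} = y P - 23 y = P y - 23 y = - 23 y + P y$)
$N{\left(r \right)} = \left(1 + r\right)^{2}$
$\left(9 q{\left(2,0 \right)} + N{\left(-7 \right)}\right)^{2} = \left(9 \cdot 0 \left(-23 + 2\right) + \left(1 - 7\right)^{2}\right)^{2} = \left(9 \cdot 0 \left(-21\right) + \left(-6\right)^{2}\right)^{2} = \left(9 \cdot 0 + 36\right)^{2} = \left(0 + 36\right)^{2} = 36^{2} = 1296$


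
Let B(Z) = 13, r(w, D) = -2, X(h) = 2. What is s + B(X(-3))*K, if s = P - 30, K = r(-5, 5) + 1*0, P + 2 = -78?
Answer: -136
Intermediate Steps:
P = -80 (P = -2 - 78 = -80)
K = -2 (K = -2 + 1*0 = -2 + 0 = -2)
s = -110 (s = -80 - 30 = -110)
s + B(X(-3))*K = -110 + 13*(-2) = -110 - 26 = -136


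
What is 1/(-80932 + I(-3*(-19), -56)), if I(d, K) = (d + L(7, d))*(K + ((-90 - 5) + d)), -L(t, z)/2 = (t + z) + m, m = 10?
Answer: -1/72378 ≈ -1.3816e-5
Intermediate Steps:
L(t, z) = -20 - 2*t - 2*z (L(t, z) = -2*((t + z) + 10) = -2*(10 + t + z) = -20 - 2*t - 2*z)
I(d, K) = (-34 - d)*(-95 + K + d) (I(d, K) = (d + (-20 - 2*7 - 2*d))*(K + ((-90 - 5) + d)) = (d + (-20 - 14 - 2*d))*(K + (-95 + d)) = (d + (-34 - 2*d))*(-95 + K + d) = (-34 - d)*(-95 + K + d))
1/(-80932 + I(-3*(-19), -56)) = 1/(-80932 + (3230 - (-3*(-19))² - 34*(-56) + 61*(-3*(-19)) - 1*(-56)*(-3*(-19)))) = 1/(-80932 + (3230 - 1*57² + 1904 + 61*57 - 1*(-56)*57)) = 1/(-80932 + (3230 - 1*3249 + 1904 + 3477 + 3192)) = 1/(-80932 + (3230 - 3249 + 1904 + 3477 + 3192)) = 1/(-80932 + 8554) = 1/(-72378) = -1/72378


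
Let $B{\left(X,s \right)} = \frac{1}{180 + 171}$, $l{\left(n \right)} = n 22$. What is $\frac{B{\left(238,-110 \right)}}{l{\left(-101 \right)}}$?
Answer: $- \frac{1}{779922} \approx -1.2822 \cdot 10^{-6}$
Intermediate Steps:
$l{\left(n \right)} = 22 n$
$B{\left(X,s \right)} = \frac{1}{351}$
$\frac{B{\left(238,-110 \right)}}{l{\left(-101 \right)}} = \frac{1}{351 \cdot 22 \left(-101\right)} = \frac{1}{351 \left(-2222\right)} = \frac{1}{351} \left(- \frac{1}{2222}\right) = - \frac{1}{779922}$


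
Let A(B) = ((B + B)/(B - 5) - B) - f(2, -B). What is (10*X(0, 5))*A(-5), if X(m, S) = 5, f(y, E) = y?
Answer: 200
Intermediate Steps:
A(B) = -2 - B + 2*B/(-5 + B) (A(B) = ((B + B)/(B - 5) - B) - 1*2 = ((2*B)/(-5 + B) - B) - 2 = (2*B/(-5 + B) - B) - 2 = (-B + 2*B/(-5 + B)) - 2 = -2 - B + 2*B/(-5 + B))
(10*X(0, 5))*A(-5) = (10*5)*((10 - 1*(-5)² + 5*(-5))/(-5 - 5)) = 50*((10 - 1*25 - 25)/(-10)) = 50*(-(10 - 25 - 25)/10) = 50*(-⅒*(-40)) = 50*4 = 200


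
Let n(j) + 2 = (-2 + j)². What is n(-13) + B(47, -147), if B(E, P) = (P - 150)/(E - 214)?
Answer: 37538/167 ≈ 224.78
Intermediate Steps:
B(E, P) = (-150 + P)/(-214 + E)
n(j) = -2 + (-2 + j)²
n(-13) + B(47, -147) = (-2 + (-2 - 13)²) + (-150 - 147)/(-214 + 47) = (-2 + (-15)²) - 297/(-167) = (-2 + 225) - 1/167*(-297) = 223 + 297/167 = 37538/167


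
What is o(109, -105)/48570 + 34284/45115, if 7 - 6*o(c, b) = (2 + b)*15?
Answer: 503053088/657370665 ≈ 0.76525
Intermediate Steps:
o(c, b) = -23/6 - 5*b/2 (o(c, b) = 7/6 - (2 + b)*15/6 = 7/6 - (30 + 15*b)/6 = 7/6 + (-5 - 5*b/2) = -23/6 - 5*b/2)
o(109, -105)/48570 + 34284/45115 = (-23/6 - 5/2*(-105))/48570 + 34284/45115 = (-23/6 + 525/2)*(1/48570) + 34284*(1/45115) = (776/3)*(1/48570) + 34284/45115 = 388/72855 + 34284/45115 = 503053088/657370665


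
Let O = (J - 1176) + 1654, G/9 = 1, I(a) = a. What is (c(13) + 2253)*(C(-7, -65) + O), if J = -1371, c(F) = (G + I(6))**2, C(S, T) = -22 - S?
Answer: -2250024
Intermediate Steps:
G = 9 (G = 9*1 = 9)
c(F) = 225 (c(F) = (9 + 6)**2 = 15**2 = 225)
O = -893 (O = (-1371 - 1176) + 1654 = -2547 + 1654 = -893)
(c(13) + 2253)*(C(-7, -65) + O) = (225 + 2253)*((-22 - 1*(-7)) - 893) = 2478*((-22 + 7) - 893) = 2478*(-15 - 893) = 2478*(-908) = -2250024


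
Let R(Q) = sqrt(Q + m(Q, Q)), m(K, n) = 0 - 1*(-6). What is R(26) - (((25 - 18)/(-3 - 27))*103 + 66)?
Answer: -1259/30 + 4*sqrt(2) ≈ -36.310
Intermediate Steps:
m(K, n) = 6 (m(K, n) = 0 + 6 = 6)
R(Q) = sqrt(6 + Q) (R(Q) = sqrt(Q + 6) = sqrt(6 + Q))
R(26) - (((25 - 18)/(-3 - 27))*103 + 66) = sqrt(6 + 26) - (((25 - 18)/(-3 - 27))*103 + 66) = sqrt(32) - ((7/(-30))*103 + 66) = 4*sqrt(2) - ((7*(-1/30))*103 + 66) = 4*sqrt(2) - (-7/30*103 + 66) = 4*sqrt(2) - (-721/30 + 66) = 4*sqrt(2) - 1*1259/30 = 4*sqrt(2) - 1259/30 = -1259/30 + 4*sqrt(2)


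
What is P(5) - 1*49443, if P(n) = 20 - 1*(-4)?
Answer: -49419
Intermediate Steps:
P(n) = 24 (P(n) = 20 + 4 = 24)
P(5) - 1*49443 = 24 - 1*49443 = 24 - 49443 = -49419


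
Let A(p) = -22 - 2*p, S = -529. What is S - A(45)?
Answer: -417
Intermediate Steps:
S - A(45) = -529 - (-22 - 2*45) = -529 - (-22 - 90) = -529 - 1*(-112) = -529 + 112 = -417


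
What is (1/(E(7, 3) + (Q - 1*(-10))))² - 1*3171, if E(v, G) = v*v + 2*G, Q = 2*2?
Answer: -15097130/4761 ≈ -3171.0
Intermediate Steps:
Q = 4
E(v, G) = v² + 2*G
(1/(E(7, 3) + (Q - 1*(-10))))² - 1*3171 = (1/((7² + 2*3) + (4 - 1*(-10))))² - 1*3171 = (1/((49 + 6) + (4 + 10)))² - 3171 = (1/(55 + 14))² - 3171 = (1/69)² - 3171 = 1/4761 - 3171 = -15097130/4761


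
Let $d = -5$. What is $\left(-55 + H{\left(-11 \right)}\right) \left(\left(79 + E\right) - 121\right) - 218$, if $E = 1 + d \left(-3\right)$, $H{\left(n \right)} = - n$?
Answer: $926$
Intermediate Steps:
$E = 16$ ($E = 1 - -15 = 1 + 15 = 16$)
$\left(-55 + H{\left(-11 \right)}\right) \left(\left(79 + E\right) - 121\right) - 218 = \left(-55 - -11\right) \left(\left(79 + 16\right) - 121\right) - 218 = \left(-55 + 11\right) \left(95 - 121\right) - 218 = \left(-44\right) \left(-26\right) - 218 = 1144 - 218 = 926$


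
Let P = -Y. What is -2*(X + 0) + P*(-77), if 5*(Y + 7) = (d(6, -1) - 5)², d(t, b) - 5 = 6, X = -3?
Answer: 107/5 ≈ 21.400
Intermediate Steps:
d(t, b) = 11 (d(t, b) = 5 + 6 = 11)
Y = ⅕ (Y = -7 + (11 - 5)²/5 = -7 + (⅕)*6² = -7 + (⅕)*36 = -7 + 36/5 = ⅕ ≈ 0.20000)
P = -⅕ (P = -1*⅕ = -⅕ ≈ -0.20000)
-2*(X + 0) + P*(-77) = -2*(-3 + 0) - ⅕*(-77) = -2*(-3) + 77/5 = 6 + 77/5 = 107/5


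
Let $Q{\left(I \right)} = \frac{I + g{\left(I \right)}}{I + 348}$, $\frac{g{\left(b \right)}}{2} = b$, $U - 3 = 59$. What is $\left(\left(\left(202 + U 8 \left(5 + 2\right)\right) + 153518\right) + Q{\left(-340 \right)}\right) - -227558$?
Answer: $\frac{769245}{2} \approx 3.8462 \cdot 10^{5}$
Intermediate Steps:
$U = 62$ ($U = 3 + 59 = 62$)
$g{\left(b \right)} = 2 b$
$Q{\left(I \right)} = \frac{3 I}{348 + I}$ ($Q{\left(I \right)} = \frac{I + 2 I}{I + 348} = \frac{3 I}{348 + I}$)
$\left(\left(\left(202 + U 8 \left(5 + 2\right)\right) + 153518\right) + Q{\left(-340 \right)}\right) - -227558 = \left(\left(\left(202 + 62 \cdot 8 \left(5 + 2\right)\right) + 153518\right) + 3 \left(-340\right) \frac{1}{348 - 340}\right) - -227558 = \left(\left(\left(202 + 62 \cdot 8 \cdot 7\right) + 153518\right) + 3 \left(-340\right) \frac{1}{8}\right) + 227558 = \left(\left(\left(202 + 62 \cdot 56\right) + 153518\right) + 3 \left(-340\right) \frac{1}{8}\right) + 227558 = \left(\left(\left(202 + 3472\right) + 153518\right) - \frac{255}{2}\right) + 227558 = \left(\left(3674 + 153518\right) - \frac{255}{2}\right) + 227558 = \left(157192 - \frac{255}{2}\right) + 227558 = \frac{314129}{2} + 227558 = \frac{769245}{2}$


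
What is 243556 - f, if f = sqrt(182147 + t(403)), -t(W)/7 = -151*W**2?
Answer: 243556 - 2*sqrt(42962115) ≈ 2.3045e+5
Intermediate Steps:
t(W) = 1057*W**2 (t(W) = -(-1057)*W**2 = 1057*W**2)
f = 2*sqrt(42962115) (f = sqrt(182147 + 1057*403**2) = sqrt(182147 + 1057*162409) = sqrt(182147 + 171666313) = sqrt(171848460) = 2*sqrt(42962115) ≈ 13109.)
243556 - f = 243556 - 2*sqrt(42962115)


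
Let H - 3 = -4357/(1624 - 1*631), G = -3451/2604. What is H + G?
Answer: -334055/123132 ≈ -2.7130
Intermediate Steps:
G = -493/372 (G = -3451*1/2604 = -493/372 ≈ -1.3253)
H = -1378/993 (H = 3 - 4357/(1624 - 1*631) = 3 - 4357/(1624 - 631) = 3 - 4357/993 = -1378/993 ≈ -1.3877)
H + G = -1378/993 - 493/372 = -334055/123132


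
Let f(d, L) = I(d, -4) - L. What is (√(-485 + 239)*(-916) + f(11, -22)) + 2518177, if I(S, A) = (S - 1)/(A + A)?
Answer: 10072791/4 - 916*I*√246 ≈ 2.5182e+6 - 14367.0*I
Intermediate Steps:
I(S, A) = (-1 + S)/(2*A) (I(S, A) = (-1 + S)/((2*A)) = (-1 + S)*(1/(2*A)) = (-1 + S)/(2*A))
f(d, L) = ⅛ - L - d/8 (f(d, L) = (½)*(-1 + d)/(-4) - L = (½)*(-¼)*(-1 + d) - L = (⅛ - d/8) - L = ⅛ - L - d/8)
(√(-485 + 239)*(-916) + f(11, -22)) + 2518177 = (√(-485 + 239)*(-916) + (⅛ - 1*(-22) - ⅛*11)) + 2518177 = (√(-246)*(-916) + (⅛ + 22 - 11/8)) + 2518177 = ((I*√246)*(-916) + 83/4) + 2518177 = (-916*I*√246 + 83/4) + 2518177 = (83/4 - 916*I*√246) + 2518177 = 10072791/4 - 916*I*√246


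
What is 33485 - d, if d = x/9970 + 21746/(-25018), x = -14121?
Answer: 4176357777449/124714730 ≈ 33487.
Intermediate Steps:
d = -285043399/124714730 (d = -14121/9970 + 21746/(-25018) = -14121*1/9970 + 21746*(-1/25018) = -14121/9970 - 10873/12509 = -285043399/124714730 ≈ -2.2856)
33485 - d = 33485 - 1*(-285043399/124714730) = 33485 + 285043399/124714730 = 4176357777449/124714730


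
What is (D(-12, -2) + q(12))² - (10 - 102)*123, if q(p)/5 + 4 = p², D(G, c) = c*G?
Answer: 535492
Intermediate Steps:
D(G, c) = G*c
q(p) = -20 + 5*p²
(D(-12, -2) + q(12))² - (10 - 102)*123 = (-12*(-2) + (-20 + 5*12²))² - (10 - 102)*123 = (24 + (-20 + 5*144))² - (-92)*123 = (24 + (-20 + 720))² - 1*(-11316) = (24 + 700)² + 11316 = 724² + 11316 = 524176 + 11316 = 535492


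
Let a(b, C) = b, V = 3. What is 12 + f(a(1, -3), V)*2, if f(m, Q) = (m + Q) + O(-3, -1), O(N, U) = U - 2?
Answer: 14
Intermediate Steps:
O(N, U) = -2 + U
f(m, Q) = -3 + Q + m (f(m, Q) = (m + Q) + (-2 - 1) = (Q + m) - 3 = -3 + Q + m)
12 + f(a(1, -3), V)*2 = 12 + (-3 + 3 + 1)*2 = 12 + 1*2 = 12 + 2 = 14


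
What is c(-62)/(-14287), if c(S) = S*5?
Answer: 310/14287 ≈ 0.021698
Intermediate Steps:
c(S) = 5*S
c(-62)/(-14287) = (5*(-62))/(-14287) = -310*(-1/14287) = 310/14287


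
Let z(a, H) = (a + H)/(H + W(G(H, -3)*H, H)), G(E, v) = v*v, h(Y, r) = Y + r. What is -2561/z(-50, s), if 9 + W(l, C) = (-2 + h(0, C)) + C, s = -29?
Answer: -250978/79 ≈ -3176.9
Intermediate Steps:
G(E, v) = v²
W(l, C) = -11 + 2*C (W(l, C) = -9 + ((-2 + (0 + C)) + C) = -9 + ((-2 + C) + C) = -9 + (-2 + 2*C) = -11 + 2*C)
z(a, H) = (H + a)/(-11 + 3*H) (z(a, H) = (a + H)/(H + (-11 + 2*H)) = (H + a)/(-11 + 3*H))
-2561/z(-50, s) = -2561*(-11 + 3*(-29))/(-29 - 50) = -2561/(-79/(-11 - 87)) = -2561/(-79/(-98)) = -2561/((-1/98*(-79))) = -2561/79/98 = -2561*98/79 = -250978/79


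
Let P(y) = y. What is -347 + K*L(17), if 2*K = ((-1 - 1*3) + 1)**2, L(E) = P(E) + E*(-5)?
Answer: -653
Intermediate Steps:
L(E) = -4*E (L(E) = E + E*(-5) = E - 5*E = -4*E)
K = 9/2 (K = ((-1 - 1*3) + 1)**2/2 = ((-1 - 3) + 1)**2/2 = (-4 + 1)**2/2 = (1/2)*(-3)**2 = (1/2)*9 = 9/2 ≈ 4.5000)
-347 + K*L(17) = -347 + 9*(-4*17)/2 = -347 + (9/2)*(-68) = -347 - 306 = -653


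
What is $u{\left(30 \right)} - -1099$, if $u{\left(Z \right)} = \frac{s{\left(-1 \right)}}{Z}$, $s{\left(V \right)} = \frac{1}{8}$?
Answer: $\frac{263761}{240} \approx 1099.0$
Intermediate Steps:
$s{\left(V \right)} = \frac{1}{8}$
$u{\left(Z \right)} = \frac{1}{8 Z}$
$u{\left(30 \right)} - -1099 = \frac{1}{8 \cdot 30} - -1099 = \frac{1}{8} \cdot \frac{1}{30} + 1099 = \frac{1}{240} + 1099 = \frac{263761}{240}$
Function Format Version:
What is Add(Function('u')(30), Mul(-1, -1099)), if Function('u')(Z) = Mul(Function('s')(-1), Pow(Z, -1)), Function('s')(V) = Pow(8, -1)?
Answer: Rational(263761, 240) ≈ 1099.0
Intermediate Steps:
Function('s')(V) = Rational(1, 8)
Function('u')(Z) = Mul(Rational(1, 8), Pow(Z, -1))
Add(Function('u')(30), Mul(-1, -1099)) = Add(Mul(Rational(1, 8), Pow(30, -1)), Mul(-1, -1099)) = Add(Mul(Rational(1, 8), Rational(1, 30)), 1099) = Add(Rational(1, 240), 1099) = Rational(263761, 240)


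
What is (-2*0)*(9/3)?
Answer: 0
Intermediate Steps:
(-2*0)*(9/3) = 0*(9*(⅓)) = 0*3 = 0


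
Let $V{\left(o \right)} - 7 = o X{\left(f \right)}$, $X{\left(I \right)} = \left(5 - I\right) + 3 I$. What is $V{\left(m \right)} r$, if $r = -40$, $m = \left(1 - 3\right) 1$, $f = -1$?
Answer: $-40$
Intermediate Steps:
$X{\left(I \right)} = 5 + 2 I$
$m = -2$ ($m = \left(-2\right) 1 = -2$)
$V{\left(o \right)} = 7 + 3 o$ ($V{\left(o \right)} = 7 + o \left(5 + 2 \left(-1\right)\right) = 7 + o \left(5 - 2\right) = 7 + o 3 = 7 + 3 o$)
$V{\left(m \right)} r = \left(7 + 3 \left(-2\right)\right) \left(-40\right) = \left(7 - 6\right) \left(-40\right) = 1 \left(-40\right) = -40$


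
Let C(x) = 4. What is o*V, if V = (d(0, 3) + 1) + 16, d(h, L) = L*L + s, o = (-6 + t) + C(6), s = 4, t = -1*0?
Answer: -60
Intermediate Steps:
t = 0
o = -2 (o = (-6 + 0) + 4 = -6 + 4 = -2)
d(h, L) = 4 + L² (d(h, L) = L*L + 4 = L² + 4 = 4 + L²)
V = 30 (V = ((4 + 3²) + 1) + 16 = ((4 + 9) + 1) + 16 = (13 + 1) + 16 = 14 + 16 = 30)
o*V = -2*30 = -60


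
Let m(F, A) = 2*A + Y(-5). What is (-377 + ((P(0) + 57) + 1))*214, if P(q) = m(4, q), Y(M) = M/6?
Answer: -205333/3 ≈ -68444.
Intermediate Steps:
Y(M) = M/6 (Y(M) = M*(1/6) = M/6)
m(F, A) = -5/6 + 2*A (m(F, A) = 2*A + (1/6)*(-5) = 2*A - 5/6 = -5/6 + 2*A)
P(q) = -5/6 + 2*q
(-377 + ((P(0) + 57) + 1))*214 = (-377 + (((-5/6 + 2*0) + 57) + 1))*214 = (-377 + (((-5/6 + 0) + 57) + 1))*214 = (-377 + ((-5/6 + 57) + 1))*214 = (-377 + (337/6 + 1))*214 = (-377 + 343/6)*214 = -1919/6*214 = -205333/3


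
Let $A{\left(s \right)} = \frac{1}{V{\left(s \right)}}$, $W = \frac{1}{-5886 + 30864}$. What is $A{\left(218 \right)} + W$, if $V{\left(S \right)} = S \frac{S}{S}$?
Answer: $\frac{6299}{1361301} \approx 0.0046272$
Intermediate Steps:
$V{\left(S \right)} = S$ ($V{\left(S \right)} = S 1 = S$)
$W = \frac{1}{24978} \approx 4.0035 \cdot 10^{-5}$
$A{\left(s \right)} = \frac{1}{s}$
$A{\left(218 \right)} + W = \frac{1}{218} + \frac{1}{24978} = \frac{6299}{1361301}$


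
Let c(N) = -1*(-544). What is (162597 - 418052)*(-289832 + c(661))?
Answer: 73900066040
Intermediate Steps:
c(N) = 544
(162597 - 418052)*(-289832 + c(661)) = (162597 - 418052)*(-289832 + 544) = -255455*(-289288) = 73900066040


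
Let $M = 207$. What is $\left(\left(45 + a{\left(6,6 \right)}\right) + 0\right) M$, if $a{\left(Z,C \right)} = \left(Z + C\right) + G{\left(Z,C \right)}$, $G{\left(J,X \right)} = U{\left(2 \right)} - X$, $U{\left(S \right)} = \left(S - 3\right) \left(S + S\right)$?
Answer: $9729$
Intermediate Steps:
$U{\left(S \right)} = 2 S \left(-3 + S\right)$ ($U{\left(S \right)} = \left(-3 + S\right) 2 S = 2 S \left(-3 + S\right)$)
$G{\left(J,X \right)} = -4 - X$ ($G{\left(J,X \right)} = 2 \cdot 2 \left(-3 + 2\right) - X = 2 \cdot 2 \left(-1\right) - X = -4 - X$)
$a{\left(Z,C \right)} = -4 + Z$ ($a{\left(Z,C \right)} = \left(Z + C\right) - \left(4 + C\right) = \left(C + Z\right) - \left(4 + C\right) = -4 + Z$)
$\left(\left(45 + a{\left(6,6 \right)}\right) + 0\right) M = \left(\left(45 + \left(-4 + 6\right)\right) + 0\right) 207 = \left(\left(45 + 2\right) + 0\right) 207 = \left(47 + 0\right) 207 = 47 \cdot 207 = 9729$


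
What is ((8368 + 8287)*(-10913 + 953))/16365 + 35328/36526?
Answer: -201949784536/19924933 ≈ -10136.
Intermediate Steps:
((8368 + 8287)*(-10913 + 953))/16365 + 35328/36526 = (16655*(-9960))*(1/16365) + 35328*(1/36526) = -165883800*1/16365 + 17664/18263 = -11058920/1091 + 17664/18263 = -201949784536/19924933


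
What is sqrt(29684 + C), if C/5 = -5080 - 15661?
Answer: I*sqrt(74021) ≈ 272.07*I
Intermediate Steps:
C = -103705 (C = 5*(-5080 - 15661) = 5*(-20741) = -103705)
sqrt(29684 + C) = sqrt(29684 - 103705) = sqrt(-74021) = I*sqrt(74021)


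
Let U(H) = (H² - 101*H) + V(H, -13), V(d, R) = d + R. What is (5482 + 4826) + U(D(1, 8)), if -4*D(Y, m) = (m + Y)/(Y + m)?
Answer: 165121/16 ≈ 10320.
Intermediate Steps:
V(d, R) = R + d
D(Y, m) = -¼ (D(Y, m) = -(m + Y)/(4*(Y + m)) = -(Y + m)/(4*(Y + m)) = -¼*1 = -¼)
U(H) = -13 + H² - 100*H (U(H) = (H² - 101*H) + (-13 + H) = -13 + H² - 100*H)
(5482 + 4826) + U(D(1, 8)) = (5482 + 4826) + (-13 + (-¼)² - 100*(-¼)) = 10308 + (-13 + 1/16 + 25) = 10308 + 193/16 = 165121/16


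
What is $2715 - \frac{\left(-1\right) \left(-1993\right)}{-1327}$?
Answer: $\frac{3604798}{1327} \approx 2716.5$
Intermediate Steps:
$2715 - \frac{\left(-1\right) \left(-1993\right)}{-1327} = 2715 - 1993 \left(- \frac{1}{1327}\right) = 2715 - - \frac{1993}{1327} = 2715 + \frac{1993}{1327} = \frac{3604798}{1327}$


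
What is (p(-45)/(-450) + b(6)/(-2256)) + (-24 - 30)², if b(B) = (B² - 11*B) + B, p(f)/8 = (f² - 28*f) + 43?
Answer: 60422297/21150 ≈ 2856.8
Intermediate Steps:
p(f) = 344 - 224*f + 8*f² (p(f) = 8*((f² - 28*f) + 43) = 8*(43 + f² - 28*f) = 344 - 224*f + 8*f²)
b(B) = B² - 10*B
(p(-45)/(-450) + b(6)/(-2256)) + (-24 - 30)² = ((344 - 224*(-45) + 8*(-45)²)/(-450) + (6*(-10 + 6))/(-2256)) + (-24 - 30)² = ((344 + 10080 + 8*2025)*(-1/450) + (6*(-4))*(-1/2256)) + (-54)² = ((344 + 10080 + 16200)*(-1/450) - 24*(-1/2256)) + 2916 = (26624*(-1/450) + 1/94) + 2916 = (-13312/225 + 1/94) + 2916 = -1251103/21150 + 2916 = 60422297/21150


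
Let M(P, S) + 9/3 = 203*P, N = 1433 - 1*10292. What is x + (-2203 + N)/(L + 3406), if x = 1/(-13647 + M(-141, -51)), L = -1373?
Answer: -467625959/85941009 ≈ -5.4412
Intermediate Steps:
N = -8859 (N = 1433 - 10292 = -8859)
M(P, S) = -3 + 203*P
x = -1/42273 (x = 1/(-13647 + (-3 + 203*(-141))) = 1/(-13647 + (-3 - 28623)) = 1/(-13647 - 28626) = 1/(-42273) = -1/42273 ≈ -2.3656e-5)
x + (-2203 + N)/(L + 3406) = -1/42273 + (-2203 - 8859)/(-1373 + 3406) = -1/42273 - 11062/2033 = -467625959/85941009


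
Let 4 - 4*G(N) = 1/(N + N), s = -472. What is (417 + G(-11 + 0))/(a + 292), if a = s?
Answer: -7357/3168 ≈ -2.3223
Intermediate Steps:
a = -472
G(N) = 1 - 1/(8*N) (G(N) = 1 - 1/(4*(N + N)) = 1 - 1/(2*N)/4 = 1 - 1/(8*N))
(417 + G(-11 + 0))/(a + 292) = (417 + (-⅛ + (-11 + 0))/(-11 + 0))/(-472 + 292) = (417 + (-⅛ - 11)/(-11))/(-180) = (417 - 1/11*(-89/8))*(-1/180) = (417 + 89/88)*(-1/180) = (36785/88)*(-1/180) = -7357/3168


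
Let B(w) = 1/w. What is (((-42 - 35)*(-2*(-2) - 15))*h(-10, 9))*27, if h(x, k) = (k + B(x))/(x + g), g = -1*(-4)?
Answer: -678447/20 ≈ -33922.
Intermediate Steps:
g = 4
B(w) = 1/w
h(x, k) = (k + 1/x)/(4 + x) (h(x, k) = (k + 1/x)/(x + 4) = (k + 1/x)/(4 + x))
(((-42 - 35)*(-2*(-2) - 15))*h(-10, 9))*27 = (((-42 - 35)*(-2*(-2) - 15))*((1 + 9*(-10))/((-10)*(4 - 10))))*27 = ((-77*(4 - 15))*(-⅒*(1 - 90)/(-6)))*27 = ((-77*(-11))*(-⅒*(-⅙)*(-89)))*27 = (847*(-89/60))*27 = -75383/60*27 = -678447/20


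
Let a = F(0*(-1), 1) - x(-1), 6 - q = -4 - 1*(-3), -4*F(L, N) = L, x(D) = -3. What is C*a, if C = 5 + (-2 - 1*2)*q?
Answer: -69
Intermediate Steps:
F(L, N) = -L/4
q = 7 (q = 6 - (-4 - 1*(-3)) = 6 - (-4 + 3) = 6 - 1*(-1) = 6 + 1 = 7)
a = 3 (a = -0*(-1) - 1*(-3) = -¼*0 + 3 = 0 + 3 = 3)
C = -23 (C = 5 + (-2 - 1*2)*7 = 5 + (-2 - 2)*7 = 5 - 4*7 = 5 - 28 = -23)
C*a = -23*3 = -69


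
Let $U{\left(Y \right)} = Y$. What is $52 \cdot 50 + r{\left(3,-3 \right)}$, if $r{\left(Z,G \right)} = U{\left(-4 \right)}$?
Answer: $2596$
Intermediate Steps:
$r{\left(Z,G \right)} = -4$
$52 \cdot 50 + r{\left(3,-3 \right)} = 52 \cdot 50 - 4 = 2600 - 4 = 2596$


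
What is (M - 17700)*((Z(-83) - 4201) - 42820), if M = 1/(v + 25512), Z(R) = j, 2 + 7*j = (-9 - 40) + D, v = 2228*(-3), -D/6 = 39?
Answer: 27446264622442/32949 ≈ 8.3299e+8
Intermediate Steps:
D = -234 (D = -6*39 = -234)
v = -6684
j = -285/7 (j = -2/7 + ((-9 - 40) - 234)/7 = -2/7 + (-49 - 234)/7 = -2/7 + (⅐)*(-283) = -2/7 - 283/7 = -285/7 ≈ -40.714)
Z(R) = -285/7
M = 1/18828 (M = 1/(-6684 + 25512) = 1/18828 ≈ 5.3112e-5)
(M - 17700)*((Z(-83) - 4201) - 42820) = (1/18828 - 17700)*((-285/7 - 4201) - 42820) = -333255599*(-29692/7 - 42820)/18828 = -333255599/18828*(-329432/7) = 27446264622442/32949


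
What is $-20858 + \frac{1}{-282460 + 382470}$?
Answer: $- \frac{2086008579}{100010} \approx -20858.0$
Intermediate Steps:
$-20858 + \frac{1}{-282460 + 382470} = -20858 + \frac{1}{100010} = - \frac{2086008579}{100010}$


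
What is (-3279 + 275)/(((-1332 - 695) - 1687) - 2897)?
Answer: 3004/6611 ≈ 0.45439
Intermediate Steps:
(-3279 + 275)/(((-1332 - 695) - 1687) - 2897) = -3004/((-2027 - 1687) - 2897) = -3004/(-3714 - 2897) = -3004/(-6611) = -3004*(-1/6611) = 3004/6611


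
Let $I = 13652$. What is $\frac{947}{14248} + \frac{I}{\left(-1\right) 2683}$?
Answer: $- \frac{191972895}{38227384} \approx -5.0219$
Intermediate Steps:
$\frac{947}{14248} + \frac{I}{\left(-1\right) 2683} = \frac{947}{14248} + \frac{13652}{\left(-1\right) 2683} = 947 \cdot \frac{1}{14248} + \frac{13652}{-2683} = \frac{947}{14248} + 13652 \left(- \frac{1}{2683}\right) = \frac{947}{14248} - \frac{13652}{2683} = - \frac{191972895}{38227384}$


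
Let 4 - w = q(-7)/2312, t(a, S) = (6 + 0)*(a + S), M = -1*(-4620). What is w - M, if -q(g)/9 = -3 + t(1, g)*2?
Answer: -10672867/2312 ≈ -4616.3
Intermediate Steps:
M = 4620
t(a, S) = 6*S + 6*a (t(a, S) = 6*(S + a) = 6*S + 6*a)
q(g) = -81 - 108*g (q(g) = -9*(-3 + (6*g + 6*1)*2) = -9*(-3 + (6*g + 6)*2) = -9*(-3 + (6 + 6*g)*2) = -9*(-3 + (12 + 12*g)) = -9*(9 + 12*g) = -81 - 108*g)
w = 8573/2312 (w = 4 - (-81 - 108*(-7))/2312 = 4 - (-81 + 756)/2312 = 4 - 675/2312 = 8573/2312 ≈ 3.7080)
w - M = 8573/2312 - 1*4620 = 8573/2312 - 4620 = -10672867/2312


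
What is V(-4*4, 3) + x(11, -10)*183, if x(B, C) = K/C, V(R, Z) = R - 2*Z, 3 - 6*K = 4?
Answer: -379/20 ≈ -18.950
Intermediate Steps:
K = -⅙ (K = ½ - ⅙*4 = ½ - ⅔ = -⅙ ≈ -0.16667)
x(B, C) = -1/(6*C)
V(-4*4, 3) + x(11, -10)*183 = (-4*4 - 2*3) - ⅙/(-10)*183 = (-16 - 6) - ⅙*(-⅒)*183 = -22 + (1/60)*183 = -22 + 61/20 = -379/20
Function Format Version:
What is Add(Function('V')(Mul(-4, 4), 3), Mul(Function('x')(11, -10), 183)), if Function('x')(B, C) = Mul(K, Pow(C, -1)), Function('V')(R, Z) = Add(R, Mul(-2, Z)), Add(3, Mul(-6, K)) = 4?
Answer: Rational(-379, 20) ≈ -18.950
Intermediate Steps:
K = Rational(-1, 6) (K = Add(Rational(1, 2), Mul(Rational(-1, 6), 4)) = Add(Rational(1, 2), Rational(-2, 3)) = Rational(-1, 6) ≈ -0.16667)
Function('x')(B, C) = Mul(Rational(-1, 6), Pow(C, -1))
Add(Function('V')(Mul(-4, 4), 3), Mul(Function('x')(11, -10), 183)) = Add(Add(Mul(-4, 4), Mul(-2, 3)), Mul(Mul(Rational(-1, 6), Pow(-10, -1)), 183)) = Add(Add(-16, -6), Mul(Mul(Rational(-1, 6), Rational(-1, 10)), 183)) = Add(-22, Mul(Rational(1, 60), 183)) = Add(-22, Rational(61, 20)) = Rational(-379, 20)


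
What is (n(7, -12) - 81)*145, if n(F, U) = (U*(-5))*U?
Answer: -116145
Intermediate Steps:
n(F, U) = -5*U**2 (n(F, U) = (-5*U)*U = -5*U**2)
(n(7, -12) - 81)*145 = (-5*(-12)**2 - 81)*145 = (-5*144 - 81)*145 = (-720 - 81)*145 = -801*145 = -116145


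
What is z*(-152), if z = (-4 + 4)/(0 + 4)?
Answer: 0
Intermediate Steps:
z = 0 (z = 0/4 = 0*(¼) = 0)
z*(-152) = 0*(-152) = 0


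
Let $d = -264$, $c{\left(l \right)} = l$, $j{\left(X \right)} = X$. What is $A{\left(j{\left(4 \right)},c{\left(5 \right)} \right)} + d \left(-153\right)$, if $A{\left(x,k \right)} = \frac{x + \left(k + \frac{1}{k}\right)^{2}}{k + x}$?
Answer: $\frac{9088976}{225} \approx 40395.0$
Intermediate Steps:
$A{\left(x,k \right)} = \frac{x + \left(k + \frac{1}{k}\right)^{2}}{k + x}$
$A{\left(j{\left(4 \right)},c{\left(5 \right)} \right)} + d \left(-153\right) = \frac{\left(1 + 5^{2}\right)^{2} + 4 \cdot 5^{2}}{25 \left(5 + 4\right)} - -40392 = \frac{\left(1 + 25\right)^{2} + 4 \cdot 25}{25 \cdot 9} + 40392 = \frac{1}{25} \cdot \frac{1}{9} \left(26^{2} + 100\right) + 40392 = \frac{1}{25} \cdot \frac{1}{9} \left(676 + 100\right) + 40392 = \frac{1}{25} \cdot \frac{1}{9} \cdot 776 + 40392 = \frac{776}{225} + 40392 = \frac{9088976}{225}$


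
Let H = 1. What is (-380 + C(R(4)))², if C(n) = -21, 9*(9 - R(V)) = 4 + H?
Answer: 160801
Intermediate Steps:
R(V) = 76/9 (R(V) = 9 - (4 + 1)/9 = 9 - ⅑*5 = 9 - 5/9 = 76/9)
(-380 + C(R(4)))² = (-380 - 21)² = (-401)² = 160801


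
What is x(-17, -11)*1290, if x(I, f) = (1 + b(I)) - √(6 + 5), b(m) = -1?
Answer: -1290*√11 ≈ -4278.4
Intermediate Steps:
x(I, f) = -√11 (x(I, f) = (1 - 1) - √(6 + 5) = 0 - √11 = -√11)
x(-17, -11)*1290 = -√11*1290 = -1290*√11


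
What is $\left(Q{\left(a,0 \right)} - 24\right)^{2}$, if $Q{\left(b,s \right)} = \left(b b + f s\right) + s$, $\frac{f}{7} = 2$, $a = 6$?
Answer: $144$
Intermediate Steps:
$f = 14$ ($f = 7 \cdot 2 = 14$)
$Q{\left(b,s \right)} = b^{2} + 15 s$ ($Q{\left(b,s \right)} = \left(b b + 14 s\right) + s = \left(b^{2} + 14 s\right) + s = b^{2} + 15 s$)
$\left(Q{\left(a,0 \right)} - 24\right)^{2} = \left(\left(6^{2} + 15 \cdot 0\right) - 24\right)^{2} = \left(\left(36 + 0\right) - 24\right)^{2} = \left(36 - 24\right)^{2} = 12^{2} = 144$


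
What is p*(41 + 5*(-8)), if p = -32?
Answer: -32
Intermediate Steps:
p*(41 + 5*(-8)) = -32*(41 + 5*(-8)) = -32*(41 - 40) = -32*1 = -32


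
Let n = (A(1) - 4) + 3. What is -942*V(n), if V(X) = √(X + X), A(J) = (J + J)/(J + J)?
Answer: 0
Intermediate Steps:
A(J) = 1 (A(J) = (2*J)/((2*J)) = (2*J)*(1/(2*J)) = 1)
n = 0 (n = (1 - 4) + 3 = -3 + 3 = 0)
V(X) = √2*√X (V(X) = √(2*X) = √2*√X)
-942*V(n) = -942*√2*√0 = -942*√2*0 = -942*0 = 0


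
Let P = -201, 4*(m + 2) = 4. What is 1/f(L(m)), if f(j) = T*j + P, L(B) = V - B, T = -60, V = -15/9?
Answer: -1/161 ≈ -0.0062112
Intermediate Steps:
V = -5/3 (V = -15*⅑ = -5/3 ≈ -1.6667)
m = -1 (m = -2 + (¼)*4 = -2 + 1 = -1)
L(B) = -5/3 - B
f(j) = -201 - 60*j (f(j) = -60*j - 201 = -201 - 60*j)
1/f(L(m)) = 1/(-201 - 60*(-5/3 - 1*(-1))) = 1/(-201 - 60*(-5/3 + 1)) = 1/(-201 - 60*(-⅔)) = 1/(-201 + 40) = 1/(-161) = -1/161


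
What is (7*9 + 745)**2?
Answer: 652864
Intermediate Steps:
(7*9 + 745)**2 = (63 + 745)**2 = 808**2 = 652864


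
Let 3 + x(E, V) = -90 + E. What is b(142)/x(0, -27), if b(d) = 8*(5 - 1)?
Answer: -32/93 ≈ -0.34409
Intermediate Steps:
x(E, V) = -93 + E (x(E, V) = -3 + (-90 + E) = -93 + E)
b(d) = 32 (b(d) = 8*4 = 32)
b(142)/x(0, -27) = 32/(-93 + 0) = 32/(-93) = 32*(-1/93) = -32/93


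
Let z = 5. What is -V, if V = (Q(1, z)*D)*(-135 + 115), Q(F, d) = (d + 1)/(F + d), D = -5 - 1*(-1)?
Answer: -80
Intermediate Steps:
D = -4 (D = -5 + 1 = -4)
Q(F, d) = (1 + d)/(F + d)
V = 80 (V = (((1 + 5)/(1 + 5))*(-4))*(-135 + 115) = ((6/6)*(-4))*(-20) = (((1/6)*6)*(-4))*(-20) = (1*(-4))*(-20) = -4*(-20) = 80)
-V = -1*80 = -80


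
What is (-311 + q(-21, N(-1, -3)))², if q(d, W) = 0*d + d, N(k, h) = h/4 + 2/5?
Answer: 110224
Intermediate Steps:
N(k, h) = ⅖ + h/4 (N(k, h) = h*(¼) + 2*(⅕) = h/4 + ⅖ = ⅖ + h/4)
q(d, W) = d (q(d, W) = 0 + d = d)
(-311 + q(-21, N(-1, -3)))² = (-311 - 21)² = (-332)² = 110224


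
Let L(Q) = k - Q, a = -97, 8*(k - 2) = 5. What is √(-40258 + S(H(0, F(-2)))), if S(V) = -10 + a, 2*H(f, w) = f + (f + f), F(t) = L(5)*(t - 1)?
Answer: 3*I*√4485 ≈ 200.91*I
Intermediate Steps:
k = 21/8 (k = 2 + (⅛)*5 = 2 + 5/8 = 21/8 ≈ 2.6250)
L(Q) = 21/8 - Q
F(t) = 19/8 - 19*t/8 (F(t) = (21/8 - 1*5)*(t - 1) = (21/8 - 5)*(-1 + t) = -19*(-1 + t)/8 = 19/8 - 19*t/8)
H(f, w) = 3*f/2 (H(f, w) = (f + (f + f))/2 = (f + 2*f)/2 = (3*f)/2 = 3*f/2)
S(V) = -107 (S(V) = -10 - 97 = -107)
√(-40258 + S(H(0, F(-2)))) = √(-40258 - 107) = √(-40365) = 3*I*√4485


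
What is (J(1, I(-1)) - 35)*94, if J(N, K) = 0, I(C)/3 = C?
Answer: -3290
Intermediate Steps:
I(C) = 3*C
(J(1, I(-1)) - 35)*94 = (0 - 35)*94 = -35*94 = -3290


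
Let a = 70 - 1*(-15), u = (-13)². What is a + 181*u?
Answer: 30674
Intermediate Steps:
u = 169
a = 85 (a = 70 + 15 = 85)
a + 181*u = 85 + 181*169 = 85 + 30589 = 30674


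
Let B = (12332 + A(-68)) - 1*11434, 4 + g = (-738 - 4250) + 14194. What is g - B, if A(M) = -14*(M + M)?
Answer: 6400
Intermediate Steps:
A(M) = -28*M
g = 9202 (g = -4 + ((-738 - 4250) + 14194) = -4 + (-4988 + 14194) = -4 + 9206 = 9202)
B = 2802 (B = (12332 - 28*(-68)) - 1*11434 = (12332 + 1904) - 11434 = 14236 - 11434 = 2802)
g - B = 9202 - 1*2802 = 9202 - 2802 = 6400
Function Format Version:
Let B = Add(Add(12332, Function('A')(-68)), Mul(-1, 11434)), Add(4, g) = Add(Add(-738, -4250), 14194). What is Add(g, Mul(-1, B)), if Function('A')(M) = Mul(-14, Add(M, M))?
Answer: 6400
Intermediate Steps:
Function('A')(M) = Mul(-28, M) (Function('A')(M) = Mul(-14, Mul(2, M)) = Mul(-28, M))
g = 9202 (g = Add(-4, Add(Add(-738, -4250), 14194)) = Add(-4, Add(-4988, 14194)) = Add(-4, 9206) = 9202)
B = 2802 (B = Add(Add(12332, Mul(-28, -68)), Mul(-1, 11434)) = Add(Add(12332, 1904), -11434) = Add(14236, -11434) = 2802)
Add(g, Mul(-1, B)) = Add(9202, Mul(-1, 2802)) = Add(9202, -2802) = 6400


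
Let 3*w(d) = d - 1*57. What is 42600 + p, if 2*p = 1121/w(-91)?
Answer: 12606237/296 ≈ 42589.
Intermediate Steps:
w(d) = -19 + d/3 (w(d) = (d - 1*57)/3 = (d - 57)/3 = (-57 + d)/3 = -19 + d/3)
p = -3363/296 (p = (1121/(-19 + (1/3)*(-91)))/2 = (1121/(-19 - 91/3))/2 = (1121/(-148/3))/2 = (1121*(-3/148))/2 = (1/2)*(-3363/148) = -3363/296 ≈ -11.361)
42600 + p = 42600 - 3363/296 = 12606237/296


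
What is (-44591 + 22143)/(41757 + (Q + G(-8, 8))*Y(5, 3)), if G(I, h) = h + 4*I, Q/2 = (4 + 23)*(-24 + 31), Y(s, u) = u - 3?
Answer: -22448/41757 ≈ -0.53759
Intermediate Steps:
Y(s, u) = -3 + u
Q = 378 (Q = 2*((4 + 23)*(-24 + 31)) = 2*(27*7) = 2*189 = 378)
(-44591 + 22143)/(41757 + (Q + G(-8, 8))*Y(5, 3)) = (-44591 + 22143)/(41757 + (378 + (8 + 4*(-8)))*(-3 + 3)) = -22448/(41757 + (378 + (8 - 32))*0) = -22448/(41757 + (378 - 24)*0) = -22448/(41757 + 354*0) = -22448/(41757 + 0) = -22448/41757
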